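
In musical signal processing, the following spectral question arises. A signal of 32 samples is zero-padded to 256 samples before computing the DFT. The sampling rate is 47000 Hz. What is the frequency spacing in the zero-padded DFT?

Original DFT: N = 32, resolution = f_s/N = 47000/32 = 5875/4 Hz
Zero-padded DFT: N = 256, resolution = f_s/N = 47000/256 = 5875/32 Hz
Zero-padding interpolates the spectrum (finer frequency grid)
but does NOT improve the true spectral resolution (ability to resolve close frequencies).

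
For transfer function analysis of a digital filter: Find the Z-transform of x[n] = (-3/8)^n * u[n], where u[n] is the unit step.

The Z-transform of a^n * u[n] is z/(z-a) for |z| > |a|.
Here a = -3/8, so X(z) = z/(z - (-3/8)) = 8z/(8z + 3)
ROC: |z| > 3/8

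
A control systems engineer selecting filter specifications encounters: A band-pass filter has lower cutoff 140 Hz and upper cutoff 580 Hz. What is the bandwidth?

Bandwidth = f_high - f_low
= 580 Hz - 140 Hz = 440 Hz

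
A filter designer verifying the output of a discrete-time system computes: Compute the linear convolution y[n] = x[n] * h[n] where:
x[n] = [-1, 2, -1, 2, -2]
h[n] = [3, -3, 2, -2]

y[n] = sum_k x[k]*h[n-k]. Output length = len(x) + len(h) - 1 = 5 + 4 - 1 = 8.
y[0] = -1*3 = -3
y[1] = 2*3 + -1*-3 = 9
y[2] = -1*3 + 2*-3 + -1*2 = -11
y[3] = 2*3 + -1*-3 + 2*2 + -1*-2 = 15
y[4] = -2*3 + 2*-3 + -1*2 + 2*-2 = -18
y[5] = -2*-3 + 2*2 + -1*-2 = 12
y[6] = -2*2 + 2*-2 = -8
y[7] = -2*-2 = 4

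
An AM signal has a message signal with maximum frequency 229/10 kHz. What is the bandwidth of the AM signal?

In AM (double-sideband), the bandwidth is twice the message frequency.
BW = 2 * f_m = 2 * 229/10 kHz = 229/5 kHz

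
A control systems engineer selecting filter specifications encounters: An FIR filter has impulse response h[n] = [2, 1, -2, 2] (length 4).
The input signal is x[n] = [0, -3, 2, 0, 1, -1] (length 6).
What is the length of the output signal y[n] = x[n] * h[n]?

For linear convolution, the output length is:
len(y) = len(x) + len(h) - 1 = 6 + 4 - 1 = 9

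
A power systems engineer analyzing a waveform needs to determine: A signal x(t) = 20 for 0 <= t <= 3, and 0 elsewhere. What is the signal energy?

Energy = integral of |x(t)|^2 dt over the signal duration
= 20^2 * 3 = 400 * 3 = 1200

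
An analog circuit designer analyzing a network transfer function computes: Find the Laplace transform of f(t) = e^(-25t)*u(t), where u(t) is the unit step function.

Standard Laplace transform pair:
e^(-at)*u(t) <-> 1/(s+a)
With a = 25: L{e^(-25t)*u(t)} = 1/(s+25), ROC: Re(s) > -25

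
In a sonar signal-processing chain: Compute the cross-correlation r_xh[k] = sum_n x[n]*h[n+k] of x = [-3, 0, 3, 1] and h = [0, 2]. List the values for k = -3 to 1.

Both sequences indexed from 0 and zero outside their support.
Lags with overlap: k = -3 to 1.
  r_xh[-3] = x[3]*h[0] = 0
  r_xh[-2] = x[2]*h[0] + x[3]*h[1] = 2
  r_xh[-1] = x[1]*h[0] + x[2]*h[1] = 6
  r_xh[0] = x[0]*h[0] + x[1]*h[1] = 0
  r_xh[1] = x[0]*h[1] = -6
r_xh = [0, 2, 6, 0, -6] (for k = -3, ..., 1)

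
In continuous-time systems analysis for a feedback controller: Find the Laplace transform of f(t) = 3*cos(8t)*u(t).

Standard pair: cos(wt)*u(t) <-> s/(s^2+w^2)
With w = 8: L{3*cos(8t)*u(t)} = 3s/(s^2+64)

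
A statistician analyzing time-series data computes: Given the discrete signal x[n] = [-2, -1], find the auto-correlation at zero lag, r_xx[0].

The auto-correlation at zero lag r_xx[0] equals the signal energy.
r_xx[0] = sum of x[n]^2 = (-2)^2 + (-1)^2
= 4 + 1 = 5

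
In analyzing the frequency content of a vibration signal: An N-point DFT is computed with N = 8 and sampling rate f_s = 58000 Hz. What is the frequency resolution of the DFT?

DFT frequency resolution = f_s / N
= 58000 / 8 = 7250 Hz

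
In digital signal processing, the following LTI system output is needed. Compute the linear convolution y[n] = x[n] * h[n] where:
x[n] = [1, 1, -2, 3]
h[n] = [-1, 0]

y[n] = sum_k x[k]*h[n-k]. Output length = len(x) + len(h) - 1 = 4 + 2 - 1 = 5.
y[0] = 1*-1 = -1
y[1] = 1*-1 + 1*0 = -1
y[2] = -2*-1 + 1*0 = 2
y[3] = 3*-1 + -2*0 = -3
y[4] = 3*0 = 0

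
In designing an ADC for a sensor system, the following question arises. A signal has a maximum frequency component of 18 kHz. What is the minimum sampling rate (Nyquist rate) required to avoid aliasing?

By the Nyquist-Shannon sampling theorem,
the minimum sampling rate (Nyquist rate) must be at least 2 * f_max.
Nyquist rate = 2 * 18 kHz = 36 kHz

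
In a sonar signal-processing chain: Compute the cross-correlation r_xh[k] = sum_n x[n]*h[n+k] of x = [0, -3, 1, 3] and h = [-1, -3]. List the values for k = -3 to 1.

Both sequences indexed from 0 and zero outside their support.
Lags with overlap: k = -3 to 1.
  r_xh[-3] = x[3]*h[0] = -3
  r_xh[-2] = x[2]*h[0] + x[3]*h[1] = -10
  r_xh[-1] = x[1]*h[0] + x[2]*h[1] = 0
  r_xh[0] = x[0]*h[0] + x[1]*h[1] = 9
  r_xh[1] = x[0]*h[1] = 0
r_xh = [-3, -10, 0, 9, 0] (for k = -3, ..., 1)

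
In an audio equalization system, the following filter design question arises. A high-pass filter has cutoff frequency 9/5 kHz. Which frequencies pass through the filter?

A high-pass filter passes all frequencies above the cutoff frequency 9/5 kHz and attenuates lower frequencies.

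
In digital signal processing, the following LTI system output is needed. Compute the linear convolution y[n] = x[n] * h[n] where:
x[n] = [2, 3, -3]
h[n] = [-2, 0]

y[n] = sum_k x[k]*h[n-k]. Output length = len(x) + len(h) - 1 = 3 + 2 - 1 = 4.
y[0] = 2*-2 = -4
y[1] = 3*-2 + 2*0 = -6
y[2] = -3*-2 + 3*0 = 6
y[3] = -3*0 = 0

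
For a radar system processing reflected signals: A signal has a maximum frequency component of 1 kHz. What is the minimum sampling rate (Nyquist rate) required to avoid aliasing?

By the Nyquist-Shannon sampling theorem,
the minimum sampling rate (Nyquist rate) must be at least 2 * f_max.
Nyquist rate = 2 * 1 kHz = 2 kHz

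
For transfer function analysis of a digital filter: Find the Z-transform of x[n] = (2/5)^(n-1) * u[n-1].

Time-shifting property: if X(z) = Z{x[n]}, then Z{x[n-d]} = z^(-d) * X(z)
X(z) = z/(z - 2/5) for x[n] = (2/5)^n * u[n]
Z{x[n-1]} = z^(-1) * z/(z - 2/5) = 1/(z - 2/5)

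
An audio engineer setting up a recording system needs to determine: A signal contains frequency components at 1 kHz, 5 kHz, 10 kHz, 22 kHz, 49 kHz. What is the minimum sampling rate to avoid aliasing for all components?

The highest frequency component is f_max = 49 kHz.
Nyquist rate = 2 * f_max = 2 * 49 kHz = 98 kHz.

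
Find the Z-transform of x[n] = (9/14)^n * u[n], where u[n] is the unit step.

The Z-transform of a^n * u[n] is z/(z-a) for |z| > |a|.
Here a = 9/14, so X(z) = z/(z - (9/14)) = 14z/(14z - 9)
ROC: |z| > 9/14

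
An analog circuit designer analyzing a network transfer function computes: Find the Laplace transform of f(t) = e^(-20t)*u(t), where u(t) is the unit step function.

Standard Laplace transform pair:
e^(-at)*u(t) <-> 1/(s+a)
With a = 20: L{e^(-20t)*u(t)} = 1/(s+20), ROC: Re(s) > -20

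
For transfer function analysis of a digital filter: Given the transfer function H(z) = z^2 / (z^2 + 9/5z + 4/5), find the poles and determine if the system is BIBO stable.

Poles are roots of the denominator: z^2 + 9/5z + 4/5 = 0.
Quadratic formula: z = [-(9/5) +/- sqrt((9/5)^2 - 4*(4/5))] / 2
Discriminant = 81/25 - 16/5 = 1/25; sqrt = 1/5.
z = (-9/5 +/- 1/5) / 2 => z = -4/5 or z = -1.
|p1| = 1, |p2| = 4/5.
For BIBO stability, all poles must lie inside the unit circle (|p| < 1).
System is UNSTABLE since at least one |p| >= 1.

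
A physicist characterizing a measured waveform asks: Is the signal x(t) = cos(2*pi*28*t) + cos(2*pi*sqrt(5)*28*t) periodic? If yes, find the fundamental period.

f1 = 28 Hz, f2 = 28*sqrt(5) Hz
Ratio f2/f1 = sqrt(5), which is irrational.
Since the frequency ratio is irrational, no common period exists.
The signal is not periodic.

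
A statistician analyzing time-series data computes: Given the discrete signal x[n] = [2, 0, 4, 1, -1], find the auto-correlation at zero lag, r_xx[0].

The auto-correlation at zero lag r_xx[0] equals the signal energy.
r_xx[0] = sum of x[n]^2 = 2^2 + 0^2 + 4^2 + 1^2 + (-1)^2
= 4 + 0 + 16 + 1 + 1 = 22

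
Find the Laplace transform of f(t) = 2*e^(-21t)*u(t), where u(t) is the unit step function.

Standard Laplace transform pair:
e^(-at)*u(t) <-> 1/(s+a)
With a = 21: L{2*e^(-21t)*u(t)} = 2/(s+21), ROC: Re(s) > -21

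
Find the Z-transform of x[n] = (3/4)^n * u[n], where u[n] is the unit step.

The Z-transform of a^n * u[n] is z/(z-a) for |z| > |a|.
Here a = 3/4, so X(z) = z/(z - (3/4)) = 4z/(4z - 3)
ROC: |z| > 3/4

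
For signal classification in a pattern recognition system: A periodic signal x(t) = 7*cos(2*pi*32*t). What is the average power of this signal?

Average power of A*cos(wt) is A^2/2.
P = 7^2 / 2 = 49/2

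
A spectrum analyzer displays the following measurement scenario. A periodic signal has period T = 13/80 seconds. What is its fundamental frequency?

The fundamental frequency is the reciprocal of the period.
f = 1/T = 1/(13/80) = 80/13 Hz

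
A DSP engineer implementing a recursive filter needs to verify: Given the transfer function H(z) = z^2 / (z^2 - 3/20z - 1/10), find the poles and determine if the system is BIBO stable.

Poles are roots of the denominator: z^2 - 3/20z - 1/10 = 0.
Quadratic formula: z = [-(-3/20) +/- sqrt((-3/20)^2 - 4*(-1/10))] / 2
Discriminant = 9/400 + 2/5 = 169/400; sqrt = 13/20.
z = (3/20 +/- 13/20) / 2 => z = 2/5 or z = -1/4.
|p1| = 2/5, |p2| = 1/4.
For BIBO stability, all poles must lie inside the unit circle (|p| < 1).
System is STABLE since both |p| < 1.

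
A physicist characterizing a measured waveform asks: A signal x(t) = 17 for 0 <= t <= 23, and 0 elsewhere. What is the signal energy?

Energy = integral of |x(t)|^2 dt over the signal duration
= 17^2 * 23 = 289 * 23 = 6647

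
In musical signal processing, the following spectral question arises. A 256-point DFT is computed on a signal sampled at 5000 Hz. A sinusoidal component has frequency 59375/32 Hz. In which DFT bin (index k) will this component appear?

DFT frequency resolution = f_s/N = 5000/256 = 625/32 Hz
Bin index k = f_signal / resolution = 59375/32 / 625/32 = 95
The signal frequency 59375/32 Hz falls in DFT bin k = 95.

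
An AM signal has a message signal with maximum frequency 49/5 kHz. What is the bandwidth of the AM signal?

In AM (double-sideband), the bandwidth is twice the message frequency.
BW = 2 * f_m = 2 * 49/5 kHz = 98/5 kHz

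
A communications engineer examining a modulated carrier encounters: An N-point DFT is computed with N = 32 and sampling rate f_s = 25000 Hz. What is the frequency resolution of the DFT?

DFT frequency resolution = f_s / N
= 25000 / 32 = 3125/4 Hz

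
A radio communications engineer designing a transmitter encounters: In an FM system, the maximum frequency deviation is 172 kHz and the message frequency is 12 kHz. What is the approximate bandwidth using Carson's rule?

Carson's rule: BW = 2*(delta_f + f_m)
= 2*(172 + 12) kHz = 368 kHz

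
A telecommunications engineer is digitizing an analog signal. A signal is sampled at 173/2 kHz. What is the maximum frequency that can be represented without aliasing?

The maximum frequency that can be represented without aliasing
is the Nyquist frequency: f_max = f_s / 2 = 173/2 kHz / 2 = 173/4 kHz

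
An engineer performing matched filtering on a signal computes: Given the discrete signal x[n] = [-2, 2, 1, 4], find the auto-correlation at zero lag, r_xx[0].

The auto-correlation at zero lag r_xx[0] equals the signal energy.
r_xx[0] = sum of x[n]^2 = (-2)^2 + 2^2 + 1^2 + 4^2
= 4 + 4 + 1 + 16 = 25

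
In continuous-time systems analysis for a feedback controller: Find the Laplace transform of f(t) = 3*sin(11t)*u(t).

Standard pair: sin(wt)*u(t) <-> w/(s^2+w^2)
With w = 11: L{3*sin(11t)*u(t)} = 33/(s^2+121)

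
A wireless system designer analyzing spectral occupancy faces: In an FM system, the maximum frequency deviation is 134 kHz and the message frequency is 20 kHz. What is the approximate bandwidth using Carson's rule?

Carson's rule: BW = 2*(delta_f + f_m)
= 2*(134 + 20) kHz = 308 kHz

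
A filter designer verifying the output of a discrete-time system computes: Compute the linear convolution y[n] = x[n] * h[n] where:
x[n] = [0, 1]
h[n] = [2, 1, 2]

y[n] = sum_k x[k]*h[n-k]. Output length = len(x) + len(h) - 1 = 2 + 3 - 1 = 4.
y[0] = 0*2 = 0
y[1] = 1*2 + 0*1 = 2
y[2] = 1*1 + 0*2 = 1
y[3] = 1*2 = 2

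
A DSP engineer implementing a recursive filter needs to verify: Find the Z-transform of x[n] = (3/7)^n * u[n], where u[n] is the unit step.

The Z-transform of a^n * u[n] is z/(z-a) for |z| > |a|.
Here a = 3/7, so X(z) = z/(z - (3/7)) = 7z/(7z - 3)
ROC: |z| > 3/7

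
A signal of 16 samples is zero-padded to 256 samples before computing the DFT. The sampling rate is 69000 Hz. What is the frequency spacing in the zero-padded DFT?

Original DFT: N = 16, resolution = f_s/N = 69000/16 = 8625/2 Hz
Zero-padded DFT: N = 256, resolution = f_s/N = 69000/256 = 8625/32 Hz
Zero-padding interpolates the spectrum (finer frequency grid)
but does NOT improve the true spectral resolution (ability to resolve close frequencies).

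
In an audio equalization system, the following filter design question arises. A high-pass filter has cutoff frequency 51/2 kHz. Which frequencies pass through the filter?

A high-pass filter passes all frequencies above the cutoff frequency 51/2 kHz and attenuates lower frequencies.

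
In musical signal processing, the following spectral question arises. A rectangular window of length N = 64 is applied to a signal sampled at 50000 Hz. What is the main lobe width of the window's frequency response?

For a rectangular window of length N,
the main lobe width in frequency is 2*f_s/N.
= 2*50000/64 = 3125/2 Hz
This determines the minimum frequency separation for resolving two sinusoids.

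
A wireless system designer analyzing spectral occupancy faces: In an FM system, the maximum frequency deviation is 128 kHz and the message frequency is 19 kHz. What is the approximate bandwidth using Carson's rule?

Carson's rule: BW = 2*(delta_f + f_m)
= 2*(128 + 19) kHz = 294 kHz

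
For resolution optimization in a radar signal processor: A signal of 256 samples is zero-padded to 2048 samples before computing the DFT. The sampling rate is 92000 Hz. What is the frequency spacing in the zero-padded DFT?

Original DFT: N = 256, resolution = f_s/N = 92000/256 = 2875/8 Hz
Zero-padded DFT: N = 2048, resolution = f_s/N = 92000/2048 = 2875/64 Hz
Zero-padding interpolates the spectrum (finer frequency grid)
but does NOT improve the true spectral resolution (ability to resolve close frequencies).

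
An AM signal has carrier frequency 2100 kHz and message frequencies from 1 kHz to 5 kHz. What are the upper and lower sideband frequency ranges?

Upper sideband (USB) = fc + [fm_low, fm_high] = 2100 + [1, 5] = [2101, 2105] kHz
Lower sideband (LSB) = fc - [fm_high, fm_low] = 2100 - [5, 1] = [2095, 2099] kHz
Total occupied spectrum: 2095 kHz to 2105 kHz (plus carrier at 2100 kHz)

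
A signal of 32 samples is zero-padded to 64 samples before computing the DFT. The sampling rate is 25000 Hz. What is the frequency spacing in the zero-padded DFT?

Original DFT: N = 32, resolution = f_s/N = 25000/32 = 3125/4 Hz
Zero-padded DFT: N = 64, resolution = f_s/N = 25000/64 = 3125/8 Hz
Zero-padding interpolates the spectrum (finer frequency grid)
but does NOT improve the true spectral resolution (ability to resolve close frequencies).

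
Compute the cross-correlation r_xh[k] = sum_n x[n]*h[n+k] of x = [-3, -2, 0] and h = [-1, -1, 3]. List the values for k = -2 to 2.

Both sequences indexed from 0 and zero outside their support.
Lags with overlap: k = -2 to 2.
  r_xh[-2] = x[2]*h[0] = 0
  r_xh[-1] = x[1]*h[0] + x[2]*h[1] = 2
  r_xh[0] = x[0]*h[0] + x[1]*h[1] + x[2]*h[2] = 5
  r_xh[1] = x[0]*h[1] + x[1]*h[2] = -3
  r_xh[2] = x[0]*h[2] = -9
r_xh = [0, 2, 5, -3, -9] (for k = -2, ..., 2)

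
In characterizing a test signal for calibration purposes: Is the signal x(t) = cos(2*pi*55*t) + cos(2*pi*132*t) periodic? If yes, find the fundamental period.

f1 = 55 Hz, f2 = 132 Hz
Period T1 = 1/55, T2 = 1/132
Ratio T1/T2 = 132/55, which is rational.
The signal is periodic with fundamental period T = 1/GCD(55,132) = 1/11 s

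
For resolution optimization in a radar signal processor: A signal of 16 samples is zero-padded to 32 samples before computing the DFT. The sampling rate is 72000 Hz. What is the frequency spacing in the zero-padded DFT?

Original DFT: N = 16, resolution = f_s/N = 72000/16 = 4500 Hz
Zero-padded DFT: N = 32, resolution = f_s/N = 72000/32 = 2250 Hz
Zero-padding interpolates the spectrum (finer frequency grid)
but does NOT improve the true spectral resolution (ability to resolve close frequencies).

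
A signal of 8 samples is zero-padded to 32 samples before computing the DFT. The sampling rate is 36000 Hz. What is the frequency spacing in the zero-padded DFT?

Original DFT: N = 8, resolution = f_s/N = 36000/8 = 4500 Hz
Zero-padded DFT: N = 32, resolution = f_s/N = 36000/32 = 1125 Hz
Zero-padding interpolates the spectrum (finer frequency grid)
but does NOT improve the true spectral resolution (ability to resolve close frequencies).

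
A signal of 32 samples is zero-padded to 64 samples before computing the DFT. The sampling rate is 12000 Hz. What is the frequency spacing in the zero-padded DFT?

Original DFT: N = 32, resolution = f_s/N = 12000/32 = 375 Hz
Zero-padded DFT: N = 64, resolution = f_s/N = 12000/64 = 375/2 Hz
Zero-padding interpolates the spectrum (finer frequency grid)
but does NOT improve the true spectral resolution (ability to resolve close frequencies).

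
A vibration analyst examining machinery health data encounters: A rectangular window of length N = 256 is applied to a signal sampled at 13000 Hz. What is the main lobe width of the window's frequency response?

For a rectangular window of length N,
the main lobe width in frequency is 2*f_s/N.
= 2*13000/256 = 1625/16 Hz
This determines the minimum frequency separation for resolving two sinusoids.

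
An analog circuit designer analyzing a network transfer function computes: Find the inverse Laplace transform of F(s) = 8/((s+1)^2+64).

Standard pair: w/((s+a)^2+w^2) <-> e^(-at)*sin(wt)*u(t)
With a=1, w=8: f(t) = e^(-t)*sin(8t)*u(t)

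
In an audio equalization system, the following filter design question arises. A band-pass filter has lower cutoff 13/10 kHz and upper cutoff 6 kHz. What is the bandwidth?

Bandwidth = f_high - f_low
= 6 kHz - 13/10 kHz = 47/10 kHz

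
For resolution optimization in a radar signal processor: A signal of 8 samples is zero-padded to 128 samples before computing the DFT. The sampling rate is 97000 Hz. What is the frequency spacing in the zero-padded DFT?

Original DFT: N = 8, resolution = f_s/N = 97000/8 = 12125 Hz
Zero-padded DFT: N = 128, resolution = f_s/N = 97000/128 = 12125/16 Hz
Zero-padding interpolates the spectrum (finer frequency grid)
but does NOT improve the true spectral resolution (ability to resolve close frequencies).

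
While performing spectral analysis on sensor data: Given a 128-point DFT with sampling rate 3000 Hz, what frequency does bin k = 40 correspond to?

The frequency of DFT bin k is: f_k = k * f_s / N
f_40 = 40 * 3000 / 128 = 1875/2 Hz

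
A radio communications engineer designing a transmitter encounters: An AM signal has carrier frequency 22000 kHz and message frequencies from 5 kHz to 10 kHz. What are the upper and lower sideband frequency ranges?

Upper sideband (USB) = fc + [fm_low, fm_high] = 22000 + [5, 10] = [22005, 22010] kHz
Lower sideband (LSB) = fc - [fm_high, fm_low] = 22000 - [10, 5] = [21990, 21995] kHz
Total occupied spectrum: 21990 kHz to 22010 kHz (plus carrier at 22000 kHz)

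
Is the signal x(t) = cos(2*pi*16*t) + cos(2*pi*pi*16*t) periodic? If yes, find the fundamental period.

f1 = 16 Hz, f2 = 16*pi Hz
Ratio f2/f1 = pi, which is irrational.
Since the frequency ratio is irrational, no common period exists.
The signal is not periodic.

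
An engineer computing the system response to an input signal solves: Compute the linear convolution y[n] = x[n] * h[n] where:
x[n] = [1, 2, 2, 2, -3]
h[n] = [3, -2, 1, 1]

y[n] = sum_k x[k]*h[n-k]. Output length = len(x) + len(h) - 1 = 5 + 4 - 1 = 8.
y[0] = 1*3 = 3
y[1] = 2*3 + 1*-2 = 4
y[2] = 2*3 + 2*-2 + 1*1 = 3
y[3] = 2*3 + 2*-2 + 2*1 + 1*1 = 5
y[4] = -3*3 + 2*-2 + 2*1 + 2*1 = -9
y[5] = -3*-2 + 2*1 + 2*1 = 10
y[6] = -3*1 + 2*1 = -1
y[7] = -3*1 = -3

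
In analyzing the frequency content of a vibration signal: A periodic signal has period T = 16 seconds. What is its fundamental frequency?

The fundamental frequency is the reciprocal of the period.
f = 1/T = 1/(16) = 1/16 Hz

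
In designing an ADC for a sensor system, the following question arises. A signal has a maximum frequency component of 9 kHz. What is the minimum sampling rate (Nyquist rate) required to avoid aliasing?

By the Nyquist-Shannon sampling theorem,
the minimum sampling rate (Nyquist rate) must be at least 2 * f_max.
Nyquist rate = 2 * 9 kHz = 18 kHz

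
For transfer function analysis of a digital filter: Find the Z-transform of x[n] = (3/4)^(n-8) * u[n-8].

Time-shifting property: if X(z) = Z{x[n]}, then Z{x[n-d]} = z^(-d) * X(z)
X(z) = z/(z - 3/4) for x[n] = (3/4)^n * u[n]
Z{x[n-8]} = z^(-8) * z/(z - 3/4) = z^(-7)/(z - 3/4)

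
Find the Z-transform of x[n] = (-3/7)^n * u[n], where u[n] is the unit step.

The Z-transform of a^n * u[n] is z/(z-a) for |z| > |a|.
Here a = -3/7, so X(z) = z/(z - (-3/7)) = 7z/(7z + 3)
ROC: |z| > 3/7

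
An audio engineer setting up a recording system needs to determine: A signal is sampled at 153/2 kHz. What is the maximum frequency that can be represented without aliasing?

The maximum frequency that can be represented without aliasing
is the Nyquist frequency: f_max = f_s / 2 = 153/2 kHz / 2 = 153/4 kHz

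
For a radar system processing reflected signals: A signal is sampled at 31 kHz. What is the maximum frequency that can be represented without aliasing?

The maximum frequency that can be represented without aliasing
is the Nyquist frequency: f_max = f_s / 2 = 31 kHz / 2 = 31/2 kHz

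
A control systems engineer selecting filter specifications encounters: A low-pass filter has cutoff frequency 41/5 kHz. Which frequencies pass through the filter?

A low-pass filter passes all frequencies below the cutoff frequency 41/5 kHz and attenuates higher frequencies.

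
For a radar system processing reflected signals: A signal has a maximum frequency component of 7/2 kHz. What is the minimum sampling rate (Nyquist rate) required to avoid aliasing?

By the Nyquist-Shannon sampling theorem,
the minimum sampling rate (Nyquist rate) must be at least 2 * f_max.
Nyquist rate = 2 * 7/2 kHz = 7 kHz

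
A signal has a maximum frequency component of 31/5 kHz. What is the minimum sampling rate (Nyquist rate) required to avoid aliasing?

By the Nyquist-Shannon sampling theorem,
the minimum sampling rate (Nyquist rate) must be at least 2 * f_max.
Nyquist rate = 2 * 31/5 kHz = 62/5 kHz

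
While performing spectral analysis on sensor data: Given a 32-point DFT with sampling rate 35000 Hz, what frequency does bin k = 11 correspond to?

The frequency of DFT bin k is: f_k = k * f_s / N
f_11 = 11 * 35000 / 32 = 48125/4 Hz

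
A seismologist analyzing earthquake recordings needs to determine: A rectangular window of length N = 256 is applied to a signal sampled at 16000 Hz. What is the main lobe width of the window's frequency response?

For a rectangular window of length N,
the main lobe width in frequency is 2*f_s/N.
= 2*16000/256 = 125 Hz
This determines the minimum frequency separation for resolving two sinusoids.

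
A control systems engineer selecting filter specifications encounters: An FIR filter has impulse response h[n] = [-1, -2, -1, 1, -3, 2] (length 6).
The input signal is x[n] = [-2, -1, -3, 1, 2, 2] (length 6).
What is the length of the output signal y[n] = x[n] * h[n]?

For linear convolution, the output length is:
len(y) = len(x) + len(h) - 1 = 6 + 6 - 1 = 11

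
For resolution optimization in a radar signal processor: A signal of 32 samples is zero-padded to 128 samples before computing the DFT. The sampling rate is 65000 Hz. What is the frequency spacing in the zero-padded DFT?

Original DFT: N = 32, resolution = f_s/N = 65000/32 = 8125/4 Hz
Zero-padded DFT: N = 128, resolution = f_s/N = 65000/128 = 8125/16 Hz
Zero-padding interpolates the spectrum (finer frequency grid)
but does NOT improve the true spectral resolution (ability to resolve close frequencies).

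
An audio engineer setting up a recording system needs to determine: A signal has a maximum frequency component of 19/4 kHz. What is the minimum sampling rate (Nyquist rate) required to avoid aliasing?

By the Nyquist-Shannon sampling theorem,
the minimum sampling rate (Nyquist rate) must be at least 2 * f_max.
Nyquist rate = 2 * 19/4 kHz = 19/2 kHz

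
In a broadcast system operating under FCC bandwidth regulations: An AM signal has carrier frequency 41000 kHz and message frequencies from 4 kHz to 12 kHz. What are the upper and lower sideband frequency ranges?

Upper sideband (USB) = fc + [fm_low, fm_high] = 41000 + [4, 12] = [41004, 41012] kHz
Lower sideband (LSB) = fc - [fm_high, fm_low] = 41000 - [12, 4] = [40988, 40996] kHz
Total occupied spectrum: 40988 kHz to 41012 kHz (plus carrier at 41000 kHz)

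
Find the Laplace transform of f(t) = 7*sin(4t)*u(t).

Standard pair: sin(wt)*u(t) <-> w/(s^2+w^2)
With w = 4: L{7*sin(4t)*u(t)} = 28/(s^2+16)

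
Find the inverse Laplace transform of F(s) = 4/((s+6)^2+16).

Standard pair: w/((s+a)^2+w^2) <-> e^(-at)*sin(wt)*u(t)
With a=6, w=4: f(t) = e^(-6t)*sin(4t)*u(t)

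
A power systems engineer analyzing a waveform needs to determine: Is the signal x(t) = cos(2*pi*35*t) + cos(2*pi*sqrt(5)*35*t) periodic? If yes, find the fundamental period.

f1 = 35 Hz, f2 = 35*sqrt(5) Hz
Ratio f2/f1 = sqrt(5), which is irrational.
Since the frequency ratio is irrational, no common period exists.
The signal is not periodic.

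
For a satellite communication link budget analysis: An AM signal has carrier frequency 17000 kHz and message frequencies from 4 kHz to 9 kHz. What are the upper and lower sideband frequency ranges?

Upper sideband (USB) = fc + [fm_low, fm_high] = 17000 + [4, 9] = [17004, 17009] kHz
Lower sideband (LSB) = fc - [fm_high, fm_low] = 17000 - [9, 4] = [16991, 16996] kHz
Total occupied spectrum: 16991 kHz to 17009 kHz (plus carrier at 17000 kHz)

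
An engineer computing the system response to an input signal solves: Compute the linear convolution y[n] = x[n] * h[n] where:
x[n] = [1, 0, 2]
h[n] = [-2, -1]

y[n] = sum_k x[k]*h[n-k]. Output length = len(x) + len(h) - 1 = 3 + 2 - 1 = 4.
y[0] = 1*-2 = -2
y[1] = 0*-2 + 1*-1 = -1
y[2] = 2*-2 + 0*-1 = -4
y[3] = 2*-1 = -2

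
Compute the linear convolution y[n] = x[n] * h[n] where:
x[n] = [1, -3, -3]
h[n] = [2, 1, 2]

y[n] = sum_k x[k]*h[n-k]. Output length = len(x) + len(h) - 1 = 3 + 3 - 1 = 5.
y[0] = 1*2 = 2
y[1] = -3*2 + 1*1 = -5
y[2] = -3*2 + -3*1 + 1*2 = -7
y[3] = -3*1 + -3*2 = -9
y[4] = -3*2 = -6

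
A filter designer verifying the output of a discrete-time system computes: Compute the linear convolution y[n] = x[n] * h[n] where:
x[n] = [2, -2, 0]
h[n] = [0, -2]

y[n] = sum_k x[k]*h[n-k]. Output length = len(x) + len(h) - 1 = 3 + 2 - 1 = 4.
y[0] = 2*0 = 0
y[1] = -2*0 + 2*-2 = -4
y[2] = 0*0 + -2*-2 = 4
y[3] = 0*-2 = 0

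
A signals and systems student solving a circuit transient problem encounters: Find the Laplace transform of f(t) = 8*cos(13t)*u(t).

Standard pair: cos(wt)*u(t) <-> s/(s^2+w^2)
With w = 13: L{8*cos(13t)*u(t)} = 8s/(s^2+169)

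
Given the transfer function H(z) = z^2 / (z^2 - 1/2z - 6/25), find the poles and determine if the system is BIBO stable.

Poles are roots of the denominator: z^2 - 1/2z - 6/25 = 0.
Quadratic formula: z = [-(-1/2) +/- sqrt((-1/2)^2 - 4*(-6/25))] / 2
Discriminant = 1/4 + 24/25 = 121/100; sqrt = 11/10.
z = (1/2 +/- 11/10) / 2 => z = 4/5 or z = -3/10.
|p1| = 4/5, |p2| = 3/10.
For BIBO stability, all poles must lie inside the unit circle (|p| < 1).
System is STABLE since both |p| < 1.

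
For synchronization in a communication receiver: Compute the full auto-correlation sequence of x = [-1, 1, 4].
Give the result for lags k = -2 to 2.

r_xx[k] = sum_m x[m]*x[m+k], indexed from 0, for k = -2 to 2:
  r_xx[-2] = x[2]*x[0] = -4
  r_xx[-1] = x[1]*x[0] + x[2]*x[1] = 3
  r_xx[0] = x[0]*x[0] + x[1]*x[1] + x[2]*x[2] = 18
  r_xx[1] = x[0]*x[1] + x[1]*x[2] = 3
  r_xx[2] = x[0]*x[2] = -4
r_xx = [-4, 3, 18, 3, -4]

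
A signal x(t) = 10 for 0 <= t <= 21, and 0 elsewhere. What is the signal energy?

Energy = integral of |x(t)|^2 dt over the signal duration
= 10^2 * 21 = 100 * 21 = 2100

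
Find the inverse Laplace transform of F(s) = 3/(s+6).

Standard pair: k/(s+a) <-> k*e^(-at)*u(t)
With k=3, a=6: f(t) = 3*e^(-6t)*u(t)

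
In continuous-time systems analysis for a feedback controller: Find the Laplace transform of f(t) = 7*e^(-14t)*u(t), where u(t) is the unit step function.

Standard Laplace transform pair:
e^(-at)*u(t) <-> 1/(s+a)
With a = 14: L{7*e^(-14t)*u(t)} = 7/(s+14), ROC: Re(s) > -14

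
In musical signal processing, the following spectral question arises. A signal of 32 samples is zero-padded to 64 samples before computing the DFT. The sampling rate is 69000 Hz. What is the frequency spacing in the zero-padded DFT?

Original DFT: N = 32, resolution = f_s/N = 69000/32 = 8625/4 Hz
Zero-padded DFT: N = 64, resolution = f_s/N = 69000/64 = 8625/8 Hz
Zero-padding interpolates the spectrum (finer frequency grid)
but does NOT improve the true spectral resolution (ability to resolve close frequencies).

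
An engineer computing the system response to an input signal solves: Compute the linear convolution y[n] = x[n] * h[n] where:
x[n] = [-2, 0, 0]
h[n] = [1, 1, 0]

y[n] = sum_k x[k]*h[n-k]. Output length = len(x) + len(h) - 1 = 3 + 3 - 1 = 5.
y[0] = -2*1 = -2
y[1] = 0*1 + -2*1 = -2
y[2] = 0*1 + 0*1 + -2*0 = 0
y[3] = 0*1 + 0*0 = 0
y[4] = 0*0 = 0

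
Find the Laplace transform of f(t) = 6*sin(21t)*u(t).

Standard pair: sin(wt)*u(t) <-> w/(s^2+w^2)
With w = 21: L{6*sin(21t)*u(t)} = 126/(s^2+441)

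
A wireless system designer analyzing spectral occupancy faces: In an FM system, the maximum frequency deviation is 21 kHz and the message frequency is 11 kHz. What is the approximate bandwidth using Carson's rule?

Carson's rule: BW = 2*(delta_f + f_m)
= 2*(21 + 11) kHz = 64 kHz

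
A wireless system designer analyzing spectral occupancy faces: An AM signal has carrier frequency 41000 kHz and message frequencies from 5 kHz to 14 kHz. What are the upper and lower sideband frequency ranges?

Upper sideband (USB) = fc + [fm_low, fm_high] = 41000 + [5, 14] = [41005, 41014] kHz
Lower sideband (LSB) = fc - [fm_high, fm_low] = 41000 - [14, 5] = [40986, 40995] kHz
Total occupied spectrum: 40986 kHz to 41014 kHz (plus carrier at 41000 kHz)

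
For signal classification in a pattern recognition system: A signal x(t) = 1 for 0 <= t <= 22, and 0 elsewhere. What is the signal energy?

Energy = integral of |x(t)|^2 dt over the signal duration
= 1^2 * 22 = 1 * 22 = 22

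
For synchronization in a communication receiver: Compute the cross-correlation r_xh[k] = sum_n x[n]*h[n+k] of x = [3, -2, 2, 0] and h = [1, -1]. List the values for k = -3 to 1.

Both sequences indexed from 0 and zero outside their support.
Lags with overlap: k = -3 to 1.
  r_xh[-3] = x[3]*h[0] = 0
  r_xh[-2] = x[2]*h[0] + x[3]*h[1] = 2
  r_xh[-1] = x[1]*h[0] + x[2]*h[1] = -4
  r_xh[0] = x[0]*h[0] + x[1]*h[1] = 5
  r_xh[1] = x[0]*h[1] = -3
r_xh = [0, 2, -4, 5, -3] (for k = -3, ..., 1)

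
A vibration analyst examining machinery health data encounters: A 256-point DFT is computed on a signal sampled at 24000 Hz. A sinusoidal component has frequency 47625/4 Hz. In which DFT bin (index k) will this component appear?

DFT frequency resolution = f_s/N = 24000/256 = 375/4 Hz
Bin index k = f_signal / resolution = 47625/4 / 375/4 = 127
The signal frequency 47625/4 Hz falls in DFT bin k = 127.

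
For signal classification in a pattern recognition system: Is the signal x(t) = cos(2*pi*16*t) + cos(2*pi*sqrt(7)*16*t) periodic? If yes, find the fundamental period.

f1 = 16 Hz, f2 = 16*sqrt(7) Hz
Ratio f2/f1 = sqrt(7), which is irrational.
Since the frequency ratio is irrational, no common period exists.
The signal is not periodic.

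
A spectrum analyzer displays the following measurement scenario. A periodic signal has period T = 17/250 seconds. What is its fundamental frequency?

The fundamental frequency is the reciprocal of the period.
f = 1/T = 1/(17/250) = 250/17 Hz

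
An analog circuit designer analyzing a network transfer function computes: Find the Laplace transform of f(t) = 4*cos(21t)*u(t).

Standard pair: cos(wt)*u(t) <-> s/(s^2+w^2)
With w = 21: L{4*cos(21t)*u(t)} = 4s/(s^2+441)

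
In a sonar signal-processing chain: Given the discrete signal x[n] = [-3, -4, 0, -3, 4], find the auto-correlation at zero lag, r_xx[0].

The auto-correlation at zero lag r_xx[0] equals the signal energy.
r_xx[0] = sum of x[n]^2 = (-3)^2 + (-4)^2 + 0^2 + (-3)^2 + 4^2
= 9 + 16 + 0 + 9 + 16 = 50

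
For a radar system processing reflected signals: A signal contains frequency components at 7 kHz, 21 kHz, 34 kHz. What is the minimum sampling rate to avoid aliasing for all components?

The highest frequency component is f_max = 34 kHz.
Nyquist rate = 2 * f_max = 2 * 34 kHz = 68 kHz.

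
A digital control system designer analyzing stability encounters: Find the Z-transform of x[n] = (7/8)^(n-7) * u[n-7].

Time-shifting property: if X(z) = Z{x[n]}, then Z{x[n-d]} = z^(-d) * X(z)
X(z) = z/(z - 7/8) for x[n] = (7/8)^n * u[n]
Z{x[n-7]} = z^(-7) * z/(z - 7/8) = z^(-6)/(z - 7/8)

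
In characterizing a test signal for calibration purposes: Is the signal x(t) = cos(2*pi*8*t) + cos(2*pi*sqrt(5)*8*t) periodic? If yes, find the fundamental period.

f1 = 8 Hz, f2 = 8*sqrt(5) Hz
Ratio f2/f1 = sqrt(5), which is irrational.
Since the frequency ratio is irrational, no common period exists.
The signal is not periodic.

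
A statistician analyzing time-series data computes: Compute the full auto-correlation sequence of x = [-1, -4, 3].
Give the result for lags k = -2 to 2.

r_xx[k] = sum_m x[m]*x[m+k], indexed from 0, for k = -2 to 2:
  r_xx[-2] = x[2]*x[0] = -3
  r_xx[-1] = x[1]*x[0] + x[2]*x[1] = -8
  r_xx[0] = x[0]*x[0] + x[1]*x[1] + x[2]*x[2] = 26
  r_xx[1] = x[0]*x[1] + x[1]*x[2] = -8
  r_xx[2] = x[0]*x[2] = -3
r_xx = [-3, -8, 26, -8, -3]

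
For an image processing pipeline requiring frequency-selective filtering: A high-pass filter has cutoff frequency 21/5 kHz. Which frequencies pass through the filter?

A high-pass filter passes all frequencies above the cutoff frequency 21/5 kHz and attenuates lower frequencies.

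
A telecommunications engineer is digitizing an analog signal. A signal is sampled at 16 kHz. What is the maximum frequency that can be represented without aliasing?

The maximum frequency that can be represented without aliasing
is the Nyquist frequency: f_max = f_s / 2 = 16 kHz / 2 = 8 kHz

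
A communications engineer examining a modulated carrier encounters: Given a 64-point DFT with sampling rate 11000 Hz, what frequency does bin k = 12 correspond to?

The frequency of DFT bin k is: f_k = k * f_s / N
f_12 = 12 * 11000 / 64 = 4125/2 Hz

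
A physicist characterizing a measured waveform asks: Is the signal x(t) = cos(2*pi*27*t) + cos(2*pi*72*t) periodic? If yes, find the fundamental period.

f1 = 27 Hz, f2 = 72 Hz
Period T1 = 1/27, T2 = 1/72
Ratio T1/T2 = 72/27, which is rational.
The signal is periodic with fundamental period T = 1/GCD(27,72) = 1/9 s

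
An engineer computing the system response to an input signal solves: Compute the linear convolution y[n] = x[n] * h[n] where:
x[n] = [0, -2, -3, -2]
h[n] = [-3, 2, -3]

y[n] = sum_k x[k]*h[n-k]. Output length = len(x) + len(h) - 1 = 4 + 3 - 1 = 6.
y[0] = 0*-3 = 0
y[1] = -2*-3 + 0*2 = 6
y[2] = -3*-3 + -2*2 + 0*-3 = 5
y[3] = -2*-3 + -3*2 + -2*-3 = 6
y[4] = -2*2 + -3*-3 = 5
y[5] = -2*-3 = 6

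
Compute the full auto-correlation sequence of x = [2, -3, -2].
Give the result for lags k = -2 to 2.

r_xx[k] = sum_m x[m]*x[m+k], indexed from 0, for k = -2 to 2:
  r_xx[-2] = x[2]*x[0] = -4
  r_xx[-1] = x[1]*x[0] + x[2]*x[1] = 0
  r_xx[0] = x[0]*x[0] + x[1]*x[1] + x[2]*x[2] = 17
  r_xx[1] = x[0]*x[1] + x[1]*x[2] = 0
  r_xx[2] = x[0]*x[2] = -4
r_xx = [-4, 0, 17, 0, -4]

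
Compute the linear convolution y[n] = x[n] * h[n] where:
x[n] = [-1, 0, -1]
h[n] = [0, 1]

y[n] = sum_k x[k]*h[n-k]. Output length = len(x) + len(h) - 1 = 3 + 2 - 1 = 4.
y[0] = -1*0 = 0
y[1] = 0*0 + -1*1 = -1
y[2] = -1*0 + 0*1 = 0
y[3] = -1*1 = -1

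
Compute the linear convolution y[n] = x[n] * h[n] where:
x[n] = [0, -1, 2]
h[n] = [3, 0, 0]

y[n] = sum_k x[k]*h[n-k]. Output length = len(x) + len(h) - 1 = 3 + 3 - 1 = 5.
y[0] = 0*3 = 0
y[1] = -1*3 + 0*0 = -3
y[2] = 2*3 + -1*0 + 0*0 = 6
y[3] = 2*0 + -1*0 = 0
y[4] = 2*0 = 0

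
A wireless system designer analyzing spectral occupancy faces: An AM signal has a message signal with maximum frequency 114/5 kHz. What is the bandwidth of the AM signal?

In AM (double-sideband), the bandwidth is twice the message frequency.
BW = 2 * f_m = 2 * 114/5 kHz = 228/5 kHz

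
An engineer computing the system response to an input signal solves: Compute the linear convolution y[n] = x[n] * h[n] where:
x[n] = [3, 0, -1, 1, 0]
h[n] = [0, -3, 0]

y[n] = sum_k x[k]*h[n-k]. Output length = len(x) + len(h) - 1 = 5 + 3 - 1 = 7.
y[0] = 3*0 = 0
y[1] = 0*0 + 3*-3 = -9
y[2] = -1*0 + 0*-3 + 3*0 = 0
y[3] = 1*0 + -1*-3 + 0*0 = 3
y[4] = 0*0 + 1*-3 + -1*0 = -3
y[5] = 0*-3 + 1*0 = 0
y[6] = 0*0 = 0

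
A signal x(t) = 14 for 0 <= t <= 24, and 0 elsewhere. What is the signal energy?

Energy = integral of |x(t)|^2 dt over the signal duration
= 14^2 * 24 = 196 * 24 = 4704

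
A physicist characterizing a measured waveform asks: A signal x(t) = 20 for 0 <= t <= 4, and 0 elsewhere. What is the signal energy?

Energy = integral of |x(t)|^2 dt over the signal duration
= 20^2 * 4 = 400 * 4 = 1600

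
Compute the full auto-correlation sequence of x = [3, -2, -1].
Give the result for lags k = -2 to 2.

r_xx[k] = sum_m x[m]*x[m+k], indexed from 0, for k = -2 to 2:
  r_xx[-2] = x[2]*x[0] = -3
  r_xx[-1] = x[1]*x[0] + x[2]*x[1] = -4
  r_xx[0] = x[0]*x[0] + x[1]*x[1] + x[2]*x[2] = 14
  r_xx[1] = x[0]*x[1] + x[1]*x[2] = -4
  r_xx[2] = x[0]*x[2] = -3
r_xx = [-3, -4, 14, -4, -3]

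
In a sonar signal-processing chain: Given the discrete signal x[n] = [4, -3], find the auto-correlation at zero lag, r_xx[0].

The auto-correlation at zero lag r_xx[0] equals the signal energy.
r_xx[0] = sum of x[n]^2 = 4^2 + (-3)^2
= 16 + 9 = 25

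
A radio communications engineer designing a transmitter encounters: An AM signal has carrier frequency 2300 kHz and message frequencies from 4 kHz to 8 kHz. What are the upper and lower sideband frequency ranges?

Upper sideband (USB) = fc + [fm_low, fm_high] = 2300 + [4, 8] = [2304, 2308] kHz
Lower sideband (LSB) = fc - [fm_high, fm_low] = 2300 - [8, 4] = [2292, 2296] kHz
Total occupied spectrum: 2292 kHz to 2308 kHz (plus carrier at 2300 kHz)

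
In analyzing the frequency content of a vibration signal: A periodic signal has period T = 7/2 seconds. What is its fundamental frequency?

The fundamental frequency is the reciprocal of the period.
f = 1/T = 1/(7/2) = 2/7 Hz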